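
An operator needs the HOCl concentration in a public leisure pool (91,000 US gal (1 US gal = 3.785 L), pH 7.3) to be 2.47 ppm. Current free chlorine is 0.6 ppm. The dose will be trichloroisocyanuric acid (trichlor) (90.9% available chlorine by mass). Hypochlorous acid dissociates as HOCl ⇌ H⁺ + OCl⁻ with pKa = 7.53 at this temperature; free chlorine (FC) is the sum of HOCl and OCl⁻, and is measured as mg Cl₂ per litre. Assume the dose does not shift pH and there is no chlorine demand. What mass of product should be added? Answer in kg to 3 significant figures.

1.26 kg

Volume: 91,000 US gal × 3.785 L/gal = 344,435 L.
[OCl⁻]/[HOCl] = 10^(pH − pKa) = 10^(7.3 − 7.53) = 0.5888; fraction as HOCl = 1/(1 + 0.5888) = 0.6294.
Free chlorine required for 2.47 ppm HOCl: 2.47 / 0.6294 = 3.924 ppm.
FC to add: 3.924 − 0.6 = 3.324 mg/L as Cl₂.
Cl₂ equivalent: 3.324 mg/L × 344,435 L = 1145 g.
Product at 90.9% available Cl: 1145 / 0.909 = 1260 g.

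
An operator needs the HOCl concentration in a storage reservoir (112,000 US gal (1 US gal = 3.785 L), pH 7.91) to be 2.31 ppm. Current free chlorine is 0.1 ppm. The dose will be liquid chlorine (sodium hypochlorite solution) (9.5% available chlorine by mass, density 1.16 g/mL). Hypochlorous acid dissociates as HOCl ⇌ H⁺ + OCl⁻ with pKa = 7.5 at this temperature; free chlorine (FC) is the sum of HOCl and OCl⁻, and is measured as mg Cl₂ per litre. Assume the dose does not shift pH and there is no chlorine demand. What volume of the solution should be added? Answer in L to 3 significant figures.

31.3 L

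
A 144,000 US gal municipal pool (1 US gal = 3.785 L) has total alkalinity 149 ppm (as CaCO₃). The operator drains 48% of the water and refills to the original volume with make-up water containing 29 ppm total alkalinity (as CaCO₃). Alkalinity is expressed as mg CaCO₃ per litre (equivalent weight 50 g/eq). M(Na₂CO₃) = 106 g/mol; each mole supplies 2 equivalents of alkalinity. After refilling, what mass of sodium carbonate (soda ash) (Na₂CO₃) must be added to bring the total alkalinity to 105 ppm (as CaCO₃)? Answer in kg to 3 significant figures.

Volume: 144,000 US gal × 3.785 L/gal = 545,040 L.
After draining 48% and refilling: 149 × 0.52 + 29 × 0.48 = 91.4 ppm.
Deficit to target: 105 − 91.4 = 13.6 mg/L.
As CaCO₃: 13.6 mg/L × 545,040 L = 7413 g; ÷ 50 g/eq ÷ 2 = 74.13 mol Na₂CO₃.
Mass: 74.13 × 106 = 7857 g.

7.86 kg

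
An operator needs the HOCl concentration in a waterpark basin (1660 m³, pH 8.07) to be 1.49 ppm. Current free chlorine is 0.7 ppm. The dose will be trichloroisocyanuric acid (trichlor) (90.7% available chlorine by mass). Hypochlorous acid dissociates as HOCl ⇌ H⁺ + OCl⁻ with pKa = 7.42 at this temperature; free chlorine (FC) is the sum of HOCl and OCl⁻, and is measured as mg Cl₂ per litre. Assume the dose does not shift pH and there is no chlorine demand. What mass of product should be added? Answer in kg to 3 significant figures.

13.6 kg

Volume: 1660 m³ = 1,660,000 L.
[OCl⁻]/[HOCl] = 10^(pH − pKa) = 10^(8.07 − 7.42) = 4.467; fraction as HOCl = 1/(1 + 4.467) = 0.1829.
Free chlorine required for 1.49 ppm HOCl: 1.49 / 0.1829 = 8.146 ppm.
FC to add: 8.146 − 0.7 = 7.446 mg/L as Cl₂.
Cl₂ equivalent: 7.446 mg/L × 1,660,000 L = 12,360 g.
Product at 90.7% available Cl: 12,360 / 0.907 = 13,630 g.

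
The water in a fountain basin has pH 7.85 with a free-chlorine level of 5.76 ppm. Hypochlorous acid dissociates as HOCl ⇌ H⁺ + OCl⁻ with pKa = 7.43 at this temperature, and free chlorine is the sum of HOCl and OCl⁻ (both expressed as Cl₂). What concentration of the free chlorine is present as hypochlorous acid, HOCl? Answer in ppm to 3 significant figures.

1.59 ppm

[OCl⁻]/[HOCl] = 10^(pH − pKa) = 10^(7.85 − 7.43) = 10^0.42 = 2.63.
Fraction as HOCl = 1 / (1 + 2.63) = 0.2755.
HOCl = 0.2755 × 5.76 ppm = 1.587 ppm.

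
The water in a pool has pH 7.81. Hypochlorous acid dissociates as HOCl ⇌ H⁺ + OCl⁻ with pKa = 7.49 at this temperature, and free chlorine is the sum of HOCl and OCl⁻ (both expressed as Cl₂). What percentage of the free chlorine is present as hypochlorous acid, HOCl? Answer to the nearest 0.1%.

[OCl⁻]/[HOCl] = 10^(pH − pKa) = 10^(7.81 − 7.49) = 10^0.32 = 2.089.
Fraction as HOCl = 1 / (1 + 2.089) = 0.3237.

32.4%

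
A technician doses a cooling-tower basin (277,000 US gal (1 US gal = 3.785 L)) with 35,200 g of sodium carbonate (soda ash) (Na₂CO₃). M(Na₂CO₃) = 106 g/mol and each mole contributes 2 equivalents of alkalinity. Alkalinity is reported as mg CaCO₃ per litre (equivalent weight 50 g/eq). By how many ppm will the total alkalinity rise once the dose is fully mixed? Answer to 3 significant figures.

Volume: 277,000 US gal × 3.785 L/gal = 1,048,445 L.
Moles of Na₂CO₃: 35,200 g ÷ 106 g/mol = 332.1 mol → 664.2 eq of alkalinity.
As CaCO₃: 664.2 eq × 50 g/eq = 33,210 g.
Rise: 33,210 g / 1,048,445 L × 1000 = 31.67 mg/L.

31.7 ppm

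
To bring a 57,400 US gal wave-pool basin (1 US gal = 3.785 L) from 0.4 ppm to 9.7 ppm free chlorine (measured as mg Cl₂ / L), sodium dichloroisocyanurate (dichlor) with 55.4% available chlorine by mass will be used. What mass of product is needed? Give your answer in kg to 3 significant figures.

3.65 kg

Volume: 57,400 US gal × 3.785 L/gal = 217,259 L.
Chlorine deficit: 9.7 − 0.4 = 9.3 ppm = 9.3 mg/L as Cl₂.
Cl₂ equivalent needed: 9.3 mg/L × 217,259 L = 2,021,000 mg = 2021 g.
Product at 55.4% available chlorine: 2021 / 0.554 = 3647 g.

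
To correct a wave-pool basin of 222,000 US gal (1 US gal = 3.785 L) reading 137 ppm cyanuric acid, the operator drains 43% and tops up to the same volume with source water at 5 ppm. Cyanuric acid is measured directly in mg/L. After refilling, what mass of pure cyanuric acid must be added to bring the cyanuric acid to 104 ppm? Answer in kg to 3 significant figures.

20.0 kg

Volume: 222,000 US gal × 3.785 L/gal = 840,270 L.
After draining 43% and refilling: 137 × 0.57 + 5 × 0.43 = 80.24 ppm.
Deficit to target: 104 − 80.24 = 23.76 mg/L.
Mass: 23.76 mg/L × 840,270 L = 19,960 g cyanuric acid.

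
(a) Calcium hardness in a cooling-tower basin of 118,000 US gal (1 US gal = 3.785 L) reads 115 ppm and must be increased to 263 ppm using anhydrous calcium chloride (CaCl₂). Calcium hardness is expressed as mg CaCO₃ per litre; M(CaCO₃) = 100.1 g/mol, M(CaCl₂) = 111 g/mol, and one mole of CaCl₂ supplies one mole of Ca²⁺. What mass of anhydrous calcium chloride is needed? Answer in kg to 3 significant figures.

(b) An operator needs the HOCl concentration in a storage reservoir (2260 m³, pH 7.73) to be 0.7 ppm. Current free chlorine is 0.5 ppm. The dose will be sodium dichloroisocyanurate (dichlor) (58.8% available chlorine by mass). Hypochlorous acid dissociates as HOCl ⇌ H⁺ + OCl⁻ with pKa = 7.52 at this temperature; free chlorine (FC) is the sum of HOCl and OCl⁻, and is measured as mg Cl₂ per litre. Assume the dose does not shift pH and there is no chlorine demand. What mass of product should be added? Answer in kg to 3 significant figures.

(a) 73.3 kg; (b) 5.13 kg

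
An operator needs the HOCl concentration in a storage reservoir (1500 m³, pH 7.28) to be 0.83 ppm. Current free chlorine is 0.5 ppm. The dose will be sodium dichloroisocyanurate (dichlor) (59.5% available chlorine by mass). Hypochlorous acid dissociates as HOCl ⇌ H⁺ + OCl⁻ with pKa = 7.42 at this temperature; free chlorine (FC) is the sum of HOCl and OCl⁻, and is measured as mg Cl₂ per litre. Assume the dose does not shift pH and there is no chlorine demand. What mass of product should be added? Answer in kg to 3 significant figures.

Volume: 1500 m³ = 1,500,000 L.
[OCl⁻]/[HOCl] = 10^(pH − pKa) = 10^(7.28 − 7.42) = 0.7244; fraction as HOCl = 1/(1 + 0.7244) = 0.5799.
Free chlorine required for 0.83 ppm HOCl: 0.83 / 0.5799 = 1.431 ppm.
FC to add: 1.431 − 0.5 = 0.9313 mg/L as Cl₂.
Cl₂ equivalent: 0.9313 mg/L × 1,500,000 L = 1397 g.
Product at 59.5% available Cl: 1397 / 0.595 = 2348 g.

2.35 kg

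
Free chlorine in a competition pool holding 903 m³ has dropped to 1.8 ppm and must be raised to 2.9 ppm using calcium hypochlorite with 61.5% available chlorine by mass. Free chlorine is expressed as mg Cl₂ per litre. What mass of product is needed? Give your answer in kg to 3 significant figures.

Volume: 903 m³ = 903,000 L.
Chlorine deficit: 2.9 − 1.8 = 1.1 ppm = 1.1 mg/L as Cl₂.
Cl₂ equivalent needed: 1.1 mg/L × 903,000 L = 993,300 mg = 993.3 g.
Product at 61.5% available chlorine: 993.3 / 0.615 = 1615 g.

1.62 kg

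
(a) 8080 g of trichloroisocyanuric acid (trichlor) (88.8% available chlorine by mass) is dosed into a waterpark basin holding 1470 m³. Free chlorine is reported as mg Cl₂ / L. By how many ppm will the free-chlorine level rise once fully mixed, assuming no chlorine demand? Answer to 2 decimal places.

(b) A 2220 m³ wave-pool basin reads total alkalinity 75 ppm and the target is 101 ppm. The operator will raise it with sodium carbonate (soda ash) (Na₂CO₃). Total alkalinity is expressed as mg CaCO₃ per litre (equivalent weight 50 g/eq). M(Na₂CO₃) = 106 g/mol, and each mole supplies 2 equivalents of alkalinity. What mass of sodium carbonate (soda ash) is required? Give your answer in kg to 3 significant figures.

(a) 4.88 ppm; (b) 61.2 kg

(a) Volume: 1470 m³ = 1,470,000 L.
(a) Available chlorine delivered: 8080 g × 0.888 = 7175 g as Cl₂.
(a) Concentration rise: 7175 g / 1,470,000 L = 4.881 mg/L = 4.88 ppm.

(b) Volume: 2220 m³ = 2,220,000 L.
(b) Alkalinity to add: (101 − 75) = 26 mg/L as CaCO₃ × 2,220,000 L = 57,720 g as CaCO₃.
(b) Equivalents: 57,720 g ÷ 50 g/eq = 1154 eq.
(b) Each mole of Na₂CO₃ supplies 2 eq, so 1154 / 2 = 577.2 mol.
(b) Mass: 577.2 mol × 106 g/mol = 61,180 g.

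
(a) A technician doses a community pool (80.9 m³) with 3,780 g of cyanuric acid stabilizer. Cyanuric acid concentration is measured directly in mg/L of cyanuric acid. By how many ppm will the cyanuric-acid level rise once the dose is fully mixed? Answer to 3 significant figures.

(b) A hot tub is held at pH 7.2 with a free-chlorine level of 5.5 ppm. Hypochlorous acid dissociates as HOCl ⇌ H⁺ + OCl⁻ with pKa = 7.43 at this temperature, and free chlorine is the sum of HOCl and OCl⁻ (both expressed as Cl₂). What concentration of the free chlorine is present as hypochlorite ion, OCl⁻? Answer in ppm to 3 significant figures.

(a) 46.7 ppm; (b) 2.04 ppm

(a) Volume: 80.9 m³ = 80,900 L.
(a) Rise: 3,780 g / 80,900 L × 1000 = 46.72 mg/L.

(b) [OCl⁻]/[HOCl] = 10^(pH − pKa) = 10^(7.2 − 7.43) = 10^-0.23 = 0.5888.
(b) Fraction as HOCl = 1 / (1 + 0.5888) = 0.6294.
(b) OCl⁻ = (1 − 0.6294) × 5.5 ppm = 2.038 ppm.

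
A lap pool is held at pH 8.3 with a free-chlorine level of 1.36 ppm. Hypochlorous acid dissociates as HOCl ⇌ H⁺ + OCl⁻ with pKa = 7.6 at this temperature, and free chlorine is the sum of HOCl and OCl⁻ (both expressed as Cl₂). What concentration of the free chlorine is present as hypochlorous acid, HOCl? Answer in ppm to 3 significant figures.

0.226 ppm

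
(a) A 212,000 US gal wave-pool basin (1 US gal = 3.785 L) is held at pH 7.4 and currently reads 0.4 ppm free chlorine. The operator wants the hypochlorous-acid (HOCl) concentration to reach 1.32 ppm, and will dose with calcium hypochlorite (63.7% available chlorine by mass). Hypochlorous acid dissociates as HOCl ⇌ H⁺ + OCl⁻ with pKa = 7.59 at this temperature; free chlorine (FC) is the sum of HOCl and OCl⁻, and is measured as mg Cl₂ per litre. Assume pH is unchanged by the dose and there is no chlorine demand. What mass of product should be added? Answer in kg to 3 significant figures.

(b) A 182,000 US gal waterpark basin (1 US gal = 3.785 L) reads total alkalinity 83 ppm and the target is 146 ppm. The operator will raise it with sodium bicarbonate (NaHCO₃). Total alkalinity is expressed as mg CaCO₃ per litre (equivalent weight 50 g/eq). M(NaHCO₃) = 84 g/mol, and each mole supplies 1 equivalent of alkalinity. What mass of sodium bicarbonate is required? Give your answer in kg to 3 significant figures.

(a) 2.23 kg; (b) 72.9 kg

(a) Volume: 212,000 US gal × 3.785 L/gal = 802,420 L.
(a) [OCl⁻]/[HOCl] = 10^(pH − pKa) = 10^(7.4 − 7.59) = 0.6457; fraction as HOCl = 1/(1 + 0.6457) = 0.6077.
(a) Free chlorine required for 1.32 ppm HOCl: 1.32 / 0.6077 = 2.172 ppm.
(a) FC to add: 2.172 − 0.4 = 1.772 mg/L as Cl₂.
(a) Cl₂ equivalent: 1.772 mg/L × 802,420 L = 1422 g.
(a) Product at 63.7% available Cl: 1422 / 0.637 = 2232 g.

(b) Volume: 182,000 US gal × 3.785 L/gal = 688,870 L.
(b) Alkalinity to add: (146 − 83) = 63 mg/L as CaCO₃ × 688,870 L = 43,400 g as CaCO₃.
(b) Equivalents: 43,400 g ÷ 50 g/eq = 868 eq.
(b) NaHCO₃ supplies 1 eq per mole → 868 mol.
(b) Mass: 868 mol × 84 g/mol = 72,910 g.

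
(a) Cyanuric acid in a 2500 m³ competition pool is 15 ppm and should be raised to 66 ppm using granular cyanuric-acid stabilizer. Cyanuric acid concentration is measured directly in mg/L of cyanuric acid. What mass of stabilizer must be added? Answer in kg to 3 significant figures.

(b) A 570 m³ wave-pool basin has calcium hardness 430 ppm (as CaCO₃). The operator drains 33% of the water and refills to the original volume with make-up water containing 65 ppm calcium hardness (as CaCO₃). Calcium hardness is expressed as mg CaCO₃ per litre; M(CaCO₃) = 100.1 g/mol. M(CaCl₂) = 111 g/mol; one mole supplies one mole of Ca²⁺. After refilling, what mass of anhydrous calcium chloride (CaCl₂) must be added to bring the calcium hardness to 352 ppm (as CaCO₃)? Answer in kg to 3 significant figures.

(a) 128 kg; (b) 26.8 kg

(a) Volume: 2500 m³ = 2,500,000 L.
(a) CYA to add: (66 − 15) = 51 mg/L × 2,500,000 L = 127,500 g cyanuric acid.

(b) Volume: 570 m³ = 570,000 L.
(b) After draining 33% and refilling: 430 × 0.67 + 65 × 0.33 = 309.55 ppm.
(b) Deficit to target: 352 − 309.55 = 42.45 mg/L.
(b) As CaCO₃: 42.45 mg/L × 570,000 L = 24,200 g; ÷ 100.1 = 241.7 mol Ca²⁺.
(b) Mass: 241.7 × 111 = 26,830 g.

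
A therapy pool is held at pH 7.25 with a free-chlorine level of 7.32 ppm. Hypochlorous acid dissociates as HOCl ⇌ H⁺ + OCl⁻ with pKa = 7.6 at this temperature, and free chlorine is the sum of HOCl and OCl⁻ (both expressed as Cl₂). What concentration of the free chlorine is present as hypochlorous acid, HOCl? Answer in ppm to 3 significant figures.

5.06 ppm

[OCl⁻]/[HOCl] = 10^(pH − pKa) = 10^(7.25 − 7.6) = 10^-0.35 = 0.4467.
Fraction as HOCl = 1 / (1 + 0.4467) = 0.6912.
HOCl = 0.6912 × 7.32 ppm = 5.06 ppm.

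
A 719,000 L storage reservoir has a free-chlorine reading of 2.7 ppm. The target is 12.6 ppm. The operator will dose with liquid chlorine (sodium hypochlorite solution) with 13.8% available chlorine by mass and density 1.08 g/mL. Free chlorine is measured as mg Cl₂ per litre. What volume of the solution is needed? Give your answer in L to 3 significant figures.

Chlorine deficit: 12.6 − 2.7 = 9.9 ppm = 9.9 mg/L as Cl₂.
Cl₂ equivalent needed: 9.9 mg/L × 719,000 L = 7,118,000 mg = 7118 g.
Product at 13.8% available chlorine: 7118 / 0.138 = 51,580 g.
Volume at density 1.08 g/mL: 51,580 g ÷ 1.08 g/mL = 47,760 mL.

47.8 L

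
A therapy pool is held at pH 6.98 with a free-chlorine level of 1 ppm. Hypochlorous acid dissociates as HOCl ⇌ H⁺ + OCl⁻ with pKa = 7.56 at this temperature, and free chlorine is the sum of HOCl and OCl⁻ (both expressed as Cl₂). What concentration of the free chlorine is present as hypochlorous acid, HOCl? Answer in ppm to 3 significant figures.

[OCl⁻]/[HOCl] = 10^(pH − pKa) = 10^(6.98 − 7.56) = 10^-0.58 = 0.263.
Fraction as HOCl = 1 / (1 + 0.263) = 0.7917.
HOCl = 0.7917 × 1 ppm = 0.7917 ppm.

0.792 ppm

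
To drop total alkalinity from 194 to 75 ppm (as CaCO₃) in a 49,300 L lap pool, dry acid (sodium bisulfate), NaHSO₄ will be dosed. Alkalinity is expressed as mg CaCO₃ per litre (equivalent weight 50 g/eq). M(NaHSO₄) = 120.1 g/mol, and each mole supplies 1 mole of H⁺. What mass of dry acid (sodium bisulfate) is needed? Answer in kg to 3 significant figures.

14.1 kg

Alkalinity to neutralize: (194 − 75) = 119 mg/L as CaCO₃ × 49,300 L = 5867 g as CaCO₃.
Equivalents of H⁺ required: 5867 ÷ 50 g/eq = 117.3 eq = 117.3 mol NaHSO₄.
Mass of NaHSO₄: 117.3 × 120.1 = 14,090 g.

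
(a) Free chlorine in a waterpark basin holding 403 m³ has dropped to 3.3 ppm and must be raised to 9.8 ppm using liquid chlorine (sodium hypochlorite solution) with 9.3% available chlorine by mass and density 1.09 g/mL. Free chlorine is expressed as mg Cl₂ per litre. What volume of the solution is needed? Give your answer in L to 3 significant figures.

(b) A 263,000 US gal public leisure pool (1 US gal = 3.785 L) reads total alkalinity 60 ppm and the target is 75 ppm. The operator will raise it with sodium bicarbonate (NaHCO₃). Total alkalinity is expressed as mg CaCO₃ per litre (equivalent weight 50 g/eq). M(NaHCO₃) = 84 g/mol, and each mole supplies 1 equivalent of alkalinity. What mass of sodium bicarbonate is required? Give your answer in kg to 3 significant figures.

(a) 25.8 L; (b) 25.1 kg

(a) Volume: 403 m³ = 403,000 L.
(a) Chlorine deficit: 9.8 − 3.3 = 6.5 ppm = 6.5 mg/L as Cl₂.
(a) Cl₂ equivalent needed: 6.5 mg/L × 403,000 L = 2,620,000 mg = 2620 g.
(a) Product at 9.3% available chlorine: 2620 / 0.093 = 28,170 g.
(a) Volume at density 1.09 g/mL: 28,170 g ÷ 1.09 g/mL = 25,840 mL.

(b) Volume: 263,000 US gal × 3.785 L/gal = 995,455 L.
(b) Alkalinity to add: (75 − 60) = 15 mg/L as CaCO₃ × 995,455 L = 14,930 g as CaCO₃.
(b) Equivalents: 14,930 g ÷ 50 g/eq = 298.6 eq.
(b) NaHCO₃ supplies 1 eq per mole → 298.6 mol.
(b) Mass: 298.6 mol × 84 g/mol = 25,090 g.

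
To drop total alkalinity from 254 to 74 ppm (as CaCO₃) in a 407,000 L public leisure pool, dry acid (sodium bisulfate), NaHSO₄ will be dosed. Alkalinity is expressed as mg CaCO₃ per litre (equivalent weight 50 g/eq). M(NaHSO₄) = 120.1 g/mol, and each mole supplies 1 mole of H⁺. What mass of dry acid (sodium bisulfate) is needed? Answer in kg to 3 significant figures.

176 kg

Alkalinity to neutralize: (254 − 74) = 180 mg/L as CaCO₃ × 407,000 L = 73,260 g as CaCO₃.
Equivalents of H⁺ required: 73,260 ÷ 50 g/eq = 1465 eq = 1465 mol NaHSO₄.
Mass of NaHSO₄: 1465 × 120.1 = 176,000 g.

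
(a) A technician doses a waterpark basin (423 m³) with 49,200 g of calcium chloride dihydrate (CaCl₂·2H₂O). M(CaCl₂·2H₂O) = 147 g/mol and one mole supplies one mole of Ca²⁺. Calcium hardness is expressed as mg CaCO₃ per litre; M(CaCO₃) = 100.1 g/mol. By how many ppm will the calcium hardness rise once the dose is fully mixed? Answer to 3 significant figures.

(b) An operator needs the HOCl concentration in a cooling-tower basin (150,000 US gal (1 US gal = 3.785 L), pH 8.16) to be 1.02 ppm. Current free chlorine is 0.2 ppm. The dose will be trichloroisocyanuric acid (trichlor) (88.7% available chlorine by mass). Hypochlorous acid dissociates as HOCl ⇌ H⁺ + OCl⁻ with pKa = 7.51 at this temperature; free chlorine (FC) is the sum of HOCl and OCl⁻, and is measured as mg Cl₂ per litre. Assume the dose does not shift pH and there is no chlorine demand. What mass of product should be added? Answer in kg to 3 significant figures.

(a) Volume: 423 m³ = 423,000 L.
(a) Moles of Ca²⁺: 49,200 g ÷ 147 g/mol = 334.7 mol.
(a) As CaCO₃: 334.7 mol × 100.1 g/mol = 33,500 g.
(a) Rise: 33,500 g / 423,000 L × 1000 = 79.2 mg/L.

(b) Volume: 150,000 US gal × 3.785 L/gal = 567,750 L.
(b) [OCl⁻]/[HOCl] = 10^(pH − pKa) = 10^(8.16 − 7.51) = 4.467; fraction as HOCl = 1/(1 + 4.467) = 0.1829.
(b) Free chlorine required for 1.02 ppm HOCl: 1.02 / 0.1829 = 5.576 ppm.
(b) FC to add: 5.576 − 0.2 = 5.376 mg/L as Cl₂.
(b) Cl₂ equivalent: 5.376 mg/L × 567,750 L = 3052 g.
(b) Product at 88.7% available Cl: 3052 / 0.887 = 3441 g.

(a) 79.2 ppm; (b) 3.44 kg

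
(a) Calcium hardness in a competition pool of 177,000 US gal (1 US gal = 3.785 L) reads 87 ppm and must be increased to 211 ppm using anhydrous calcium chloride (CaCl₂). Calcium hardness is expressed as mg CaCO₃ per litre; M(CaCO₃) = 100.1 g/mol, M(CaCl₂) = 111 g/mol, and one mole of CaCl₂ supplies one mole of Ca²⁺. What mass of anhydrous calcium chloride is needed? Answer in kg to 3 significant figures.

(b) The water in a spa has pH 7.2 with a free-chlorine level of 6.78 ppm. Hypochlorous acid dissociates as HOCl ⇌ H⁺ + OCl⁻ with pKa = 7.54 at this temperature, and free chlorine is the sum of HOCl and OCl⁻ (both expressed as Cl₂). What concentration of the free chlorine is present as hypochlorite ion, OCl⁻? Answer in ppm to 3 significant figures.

(a) 92.1 kg; (b) 2.13 ppm

(a) Volume: 177,000 US gal × 3.785 L/gal = 669,945 L.
(a) Hardness to add: (211 − 87) = 124 mg/L as CaCO₃ × 669,945 L = 83,070 g as CaCO₃.
(a) Moles of Ca²⁺ (1 mol Ca²⁺ ≡ 1 mol CaCO₃): 83,070 / 100.1 g/mol = 829.9 mol.
(a) Mass of CaCl₂: 829.9 × 111 = 92,120 g.

(b) [OCl⁻]/[HOCl] = 10^(pH − pKa) = 10^(7.2 − 7.54) = 10^-0.34 = 0.4571.
(b) Fraction as HOCl = 1 / (1 + 0.4571) = 0.6863.
(b) OCl⁻ = (1 − 0.6863) × 6.78 ppm = 2.127 ppm.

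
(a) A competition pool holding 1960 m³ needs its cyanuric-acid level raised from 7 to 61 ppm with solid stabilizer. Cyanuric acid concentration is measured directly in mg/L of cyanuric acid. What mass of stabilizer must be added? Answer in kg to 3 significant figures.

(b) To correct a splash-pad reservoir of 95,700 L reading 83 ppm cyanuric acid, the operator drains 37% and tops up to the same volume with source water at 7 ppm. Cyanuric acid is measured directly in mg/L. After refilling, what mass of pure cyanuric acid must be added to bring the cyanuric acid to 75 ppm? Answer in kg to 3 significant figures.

(a) 106 kg; (b) 1.93 kg

(a) Volume: 1960 m³ = 1,960,000 L.
(a) CYA to add: (61 − 7) = 54 mg/L × 1,960,000 L = 105,800 g cyanuric acid.

(b) After draining 37% and refilling: 83 × 0.63 + 7 × 0.37 = 54.88 ppm.
(b) Deficit to target: 75 − 54.88 = 20.12 mg/L.
(b) Mass: 20.12 mg/L × 95,700 L = 1925 g cyanuric acid.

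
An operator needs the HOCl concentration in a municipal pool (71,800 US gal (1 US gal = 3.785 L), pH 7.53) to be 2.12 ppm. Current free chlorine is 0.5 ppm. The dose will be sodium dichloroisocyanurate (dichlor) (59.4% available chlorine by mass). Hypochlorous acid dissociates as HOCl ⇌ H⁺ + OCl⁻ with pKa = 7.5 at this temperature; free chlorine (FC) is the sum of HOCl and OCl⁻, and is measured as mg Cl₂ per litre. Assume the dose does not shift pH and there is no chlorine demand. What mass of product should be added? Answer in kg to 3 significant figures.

1.78 kg

Volume: 71,800 US gal × 3.785 L/gal = 271,763 L.
[OCl⁻]/[HOCl] = 10^(pH − pKa) = 10^(7.53 − 7.5) = 1.072; fraction as HOCl = 1/(1 + 1.072) = 0.4827.
Free chlorine required for 2.12 ppm HOCl: 2.12 / 0.4827 = 4.392 ppm.
FC to add: 4.392 − 0.5 = 3.892 mg/L as Cl₂.
Cl₂ equivalent: 3.892 mg/L × 271,763 L = 1058 g.
Product at 59.4% available Cl: 1058 / 0.594 = 1780 g.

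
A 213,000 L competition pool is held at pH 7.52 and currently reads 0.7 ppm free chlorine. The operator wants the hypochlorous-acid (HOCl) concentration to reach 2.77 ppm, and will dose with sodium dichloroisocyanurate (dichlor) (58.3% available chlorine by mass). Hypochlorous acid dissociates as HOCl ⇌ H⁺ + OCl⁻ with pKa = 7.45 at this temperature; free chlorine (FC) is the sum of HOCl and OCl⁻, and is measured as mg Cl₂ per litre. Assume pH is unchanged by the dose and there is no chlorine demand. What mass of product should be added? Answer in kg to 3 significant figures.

[OCl⁻]/[HOCl] = 10^(pH − pKa) = 10^(7.52 − 7.45) = 1.175; fraction as HOCl = 1/(1 + 1.175) = 0.4598.
Free chlorine required for 2.77 ppm HOCl: 2.77 / 0.4598 = 6.024 ppm.
FC to add: 6.024 − 0.7 = 5.324 mg/L as Cl₂.
Cl₂ equivalent: 5.324 mg/L × 213,000 L = 1134 g.
Product at 58.3% available Cl: 1134 / 0.583 = 1945 g.

1.95 kg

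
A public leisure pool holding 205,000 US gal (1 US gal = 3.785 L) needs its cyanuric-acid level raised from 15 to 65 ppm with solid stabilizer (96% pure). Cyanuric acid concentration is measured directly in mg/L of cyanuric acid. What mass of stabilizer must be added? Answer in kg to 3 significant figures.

40.4 kg

Volume: 205,000 US gal × 3.785 L/gal = 775,925 L.
CYA to add: (65 − 15) = 50 mg/L × 775,925 L = 38,800 g cyanuric acid.
At 96% purity: 38,800 / 0.96 = 40,410 g product.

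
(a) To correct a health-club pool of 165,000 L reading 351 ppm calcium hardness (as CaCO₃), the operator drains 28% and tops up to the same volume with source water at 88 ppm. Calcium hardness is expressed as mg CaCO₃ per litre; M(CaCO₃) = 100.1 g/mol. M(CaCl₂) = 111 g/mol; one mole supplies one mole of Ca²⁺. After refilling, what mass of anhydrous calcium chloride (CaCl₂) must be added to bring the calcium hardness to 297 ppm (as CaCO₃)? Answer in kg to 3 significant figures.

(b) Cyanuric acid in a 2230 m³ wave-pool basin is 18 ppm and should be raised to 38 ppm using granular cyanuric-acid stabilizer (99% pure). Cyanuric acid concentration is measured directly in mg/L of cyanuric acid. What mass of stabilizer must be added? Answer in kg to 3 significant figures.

(a) After draining 28% and refilling: 351 × 0.72 + 88 × 0.28 = 277.36 ppm.
(a) Deficit to target: 297 − 277.36 = 19.64 mg/L.
(a) As CaCO₃: 19.64 mg/L × 165,000 L = 3241 g; ÷ 100.1 = 32.37 mol Ca²⁺.
(a) Mass: 32.37 × 111 = 3593 g.

(b) Volume: 2230 m³ = 2,230,000 L.
(b) CYA to add: (38 − 18) = 20 mg/L × 2,230,000 L = 44,600 g cyanuric acid.
(b) At 99% purity: 44,600 / 0.99 = 45,050 g product.

(a) 3.59 kg; (b) 45.1 kg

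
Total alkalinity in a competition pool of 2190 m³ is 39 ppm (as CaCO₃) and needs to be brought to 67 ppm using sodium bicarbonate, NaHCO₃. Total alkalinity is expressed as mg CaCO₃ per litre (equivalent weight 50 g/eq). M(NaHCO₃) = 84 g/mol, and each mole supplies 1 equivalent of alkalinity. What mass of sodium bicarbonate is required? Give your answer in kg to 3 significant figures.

103 kg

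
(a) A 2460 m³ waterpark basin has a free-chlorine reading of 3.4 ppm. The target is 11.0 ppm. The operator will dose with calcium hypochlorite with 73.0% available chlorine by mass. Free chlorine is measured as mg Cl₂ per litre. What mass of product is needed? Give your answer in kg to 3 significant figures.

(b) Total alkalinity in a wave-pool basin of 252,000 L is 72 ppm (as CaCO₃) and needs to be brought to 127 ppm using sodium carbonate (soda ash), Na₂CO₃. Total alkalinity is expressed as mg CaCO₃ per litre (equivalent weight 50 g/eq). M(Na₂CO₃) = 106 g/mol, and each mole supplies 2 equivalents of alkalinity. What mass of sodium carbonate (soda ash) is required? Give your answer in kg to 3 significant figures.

(a) 25.6 kg; (b) 14.7 kg

(a) Volume: 2460 m³ = 2,460,000 L.
(a) Chlorine deficit: 11.0 − 3.4 = 7.6 ppm = 7.6 mg/L as Cl₂.
(a) Cl₂ equivalent needed: 7.6 mg/L × 2,460,000 L = 18,700,000 mg = 18,700 g.
(a) Product at 73.0% available chlorine: 18,700 / 0.73 = 25,610 g.

(b) Alkalinity to add: (127 − 72) = 55 mg/L as CaCO₃ × 252,000 L = 13,860 g as CaCO₃.
(b) Equivalents: 13,860 g ÷ 50 g/eq = 277.2 eq.
(b) Each mole of Na₂CO₃ supplies 2 eq, so 277.2 / 2 = 138.6 mol.
(b) Mass: 138.6 mol × 106 g/mol = 14,690 g.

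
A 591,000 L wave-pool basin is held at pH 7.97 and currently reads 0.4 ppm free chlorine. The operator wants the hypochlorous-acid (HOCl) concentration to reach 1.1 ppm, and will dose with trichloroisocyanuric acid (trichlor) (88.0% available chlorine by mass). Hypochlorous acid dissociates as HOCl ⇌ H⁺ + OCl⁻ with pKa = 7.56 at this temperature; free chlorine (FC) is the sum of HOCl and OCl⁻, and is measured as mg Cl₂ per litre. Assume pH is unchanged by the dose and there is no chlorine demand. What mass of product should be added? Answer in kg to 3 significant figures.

2.37 kg

[OCl⁻]/[HOCl] = 10^(pH − pKa) = 10^(7.97 − 7.56) = 2.57; fraction as HOCl = 1/(1 + 2.57) = 0.2801.
Free chlorine required for 1.1 ppm HOCl: 1.1 / 0.2801 = 3.927 ppm.
FC to add: 3.927 − 0.4 = 3.527 mg/L as Cl₂.
Cl₂ equivalent: 3.527 mg/L × 591,000 L = 2085 g.
Product at 88.0% available Cl: 2085 / 0.88 = 2369 g.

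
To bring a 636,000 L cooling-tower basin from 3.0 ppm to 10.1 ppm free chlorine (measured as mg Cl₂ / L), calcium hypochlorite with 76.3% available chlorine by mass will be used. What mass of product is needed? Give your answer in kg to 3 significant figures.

Chlorine deficit: 10.1 − 3.0 = 7.1 ppm = 7.1 mg/L as Cl₂.
Cl₂ equivalent needed: 7.1 mg/L × 636,000 L = 4,516,000 mg = 4516 g.
Product at 76.3% available chlorine: 4516 / 0.763 = 5918 g.

5.92 kg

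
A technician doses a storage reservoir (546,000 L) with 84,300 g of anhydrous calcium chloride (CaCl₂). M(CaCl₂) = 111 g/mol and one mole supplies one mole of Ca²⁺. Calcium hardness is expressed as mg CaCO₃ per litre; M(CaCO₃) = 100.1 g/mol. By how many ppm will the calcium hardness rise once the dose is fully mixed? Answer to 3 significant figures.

139 ppm

Moles of Ca²⁺: 84,300 g ÷ 111 g/mol = 759.5 mol.
As CaCO₃: 759.5 mol × 100.1 g/mol = 76,020 g.
Rise: 76,020 g / 546,000 L × 1000 = 139.2 mg/L.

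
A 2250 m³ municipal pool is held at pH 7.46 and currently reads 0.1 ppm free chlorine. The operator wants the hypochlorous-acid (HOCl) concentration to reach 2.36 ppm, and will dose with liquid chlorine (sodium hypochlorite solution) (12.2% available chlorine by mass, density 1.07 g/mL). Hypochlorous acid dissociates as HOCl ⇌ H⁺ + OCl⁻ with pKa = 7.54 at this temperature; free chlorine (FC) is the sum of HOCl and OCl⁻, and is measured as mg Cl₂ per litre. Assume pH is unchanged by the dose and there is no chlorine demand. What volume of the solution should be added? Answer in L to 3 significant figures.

72.8 L

Volume: 2250 m³ = 2,250,000 L.
[OCl⁻]/[HOCl] = 10^(pH − pKa) = 10^(7.46 − 7.54) = 0.8318; fraction as HOCl = 1/(1 + 0.8318) = 0.5459.
Free chlorine required for 2.36 ppm HOCl: 2.36 / 0.5459 = 4.323 ppm.
FC to add: 4.323 − 0.1 = 4.223 mg/L as Cl₂.
Cl₂ equivalent: 4.223 mg/L × 2,250,000 L = 9502 g.
Product at 12.2% available Cl: 9502 / 0.122 = 77,880 g.
Volume: 77,880 g ÷ 1.07 g/mL = 72,790 mL.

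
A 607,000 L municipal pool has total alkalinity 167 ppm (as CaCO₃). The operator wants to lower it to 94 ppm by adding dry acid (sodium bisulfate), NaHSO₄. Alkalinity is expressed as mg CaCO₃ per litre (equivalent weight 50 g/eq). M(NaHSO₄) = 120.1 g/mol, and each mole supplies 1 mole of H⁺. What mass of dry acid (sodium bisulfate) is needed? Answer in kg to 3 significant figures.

106 kg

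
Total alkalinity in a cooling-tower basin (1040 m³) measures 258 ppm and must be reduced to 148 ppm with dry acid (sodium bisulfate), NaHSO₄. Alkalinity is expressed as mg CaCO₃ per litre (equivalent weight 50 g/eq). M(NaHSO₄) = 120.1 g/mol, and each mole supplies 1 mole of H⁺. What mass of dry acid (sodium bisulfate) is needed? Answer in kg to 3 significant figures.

275 kg

Volume: 1040 m³ = 1,040,000 L.
Alkalinity to neutralize: (258 − 148) = 110 mg/L as CaCO₃ × 1,040,000 L = 114,400 g as CaCO₃.
Equivalents of H⁺ required: 114,400 ÷ 50 g/eq = 2288 eq = 2288 mol NaHSO₄.
Mass of NaHSO₄: 2288 × 120.1 = 274,800 g.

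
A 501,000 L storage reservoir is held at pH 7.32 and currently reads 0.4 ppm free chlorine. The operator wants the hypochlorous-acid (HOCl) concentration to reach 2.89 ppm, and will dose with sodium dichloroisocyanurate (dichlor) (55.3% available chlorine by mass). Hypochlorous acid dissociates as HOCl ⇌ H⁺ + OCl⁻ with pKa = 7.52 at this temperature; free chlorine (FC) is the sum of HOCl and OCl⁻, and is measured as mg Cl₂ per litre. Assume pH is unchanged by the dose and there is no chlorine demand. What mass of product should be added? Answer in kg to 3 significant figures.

3.91 kg

[OCl⁻]/[HOCl] = 10^(pH − pKa) = 10^(7.32 − 7.52) = 0.631; fraction as HOCl = 1/(1 + 0.631) = 0.6131.
Free chlorine required for 2.89 ppm HOCl: 2.89 / 0.6131 = 4.713 ppm.
FC to add: 4.713 − 0.4 = 4.313 mg/L as Cl₂.
Cl₂ equivalent: 4.313 mg/L × 501,000 L = 2161 g.
Product at 55.3% available Cl: 2161 / 0.553 = 3908 g.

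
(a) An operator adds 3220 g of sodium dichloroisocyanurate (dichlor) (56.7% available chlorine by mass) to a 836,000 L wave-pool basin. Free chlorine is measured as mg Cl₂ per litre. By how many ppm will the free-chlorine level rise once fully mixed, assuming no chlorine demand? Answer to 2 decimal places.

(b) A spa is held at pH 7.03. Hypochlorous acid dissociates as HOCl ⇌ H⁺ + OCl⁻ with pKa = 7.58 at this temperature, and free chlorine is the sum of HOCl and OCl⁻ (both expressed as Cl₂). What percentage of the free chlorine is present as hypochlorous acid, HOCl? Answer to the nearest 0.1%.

(a) Available chlorine delivered: 3220 g × 0.567 = 1826 g as Cl₂.
(a) Concentration rise: 1826 g / 836,000 L = 2.184 mg/L = 2.18 ppm.

(b) [OCl⁻]/[HOCl] = 10^(pH − pKa) = 10^(7.03 − 7.58) = 10^-0.55 = 0.2818.
(b) Fraction as HOCl = 1 / (1 + 0.2818) = 0.7801.

(a) 2.18 ppm; (b) 78.0%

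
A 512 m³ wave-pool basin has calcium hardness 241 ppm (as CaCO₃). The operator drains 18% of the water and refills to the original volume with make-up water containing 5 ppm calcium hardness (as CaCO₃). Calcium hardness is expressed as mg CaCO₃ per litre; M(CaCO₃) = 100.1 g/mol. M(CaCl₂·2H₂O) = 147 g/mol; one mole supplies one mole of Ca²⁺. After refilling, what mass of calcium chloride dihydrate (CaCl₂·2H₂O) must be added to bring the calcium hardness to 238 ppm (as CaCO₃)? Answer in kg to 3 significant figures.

Volume: 512 m³ = 512,000 L.
After draining 18% and refilling: 241 × 0.82 + 5 × 0.18 = 198.52 ppm.
Deficit to target: 238 − 198.52 = 39.48 mg/L.
As CaCO₃: 39.48 mg/L × 512,000 L = 20,210 g; ÷ 100.1 = 201.9 mol Ca²⁺.
Mass: 201.9 × 147 = 29,680 g.

29.7 kg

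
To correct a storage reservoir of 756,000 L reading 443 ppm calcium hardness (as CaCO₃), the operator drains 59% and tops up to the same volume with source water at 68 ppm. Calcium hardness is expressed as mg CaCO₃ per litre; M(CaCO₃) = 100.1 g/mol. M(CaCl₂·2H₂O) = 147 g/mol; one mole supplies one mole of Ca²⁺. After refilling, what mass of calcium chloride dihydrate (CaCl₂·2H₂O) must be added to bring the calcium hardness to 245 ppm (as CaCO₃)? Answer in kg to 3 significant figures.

After draining 59% and refilling: 443 × 0.41 + 68 × 0.59 = 221.75 ppm.
Deficit to target: 245 − 221.75 = 23.25 mg/L.
As CaCO₃: 23.25 mg/L × 756,000 L = 17,580 g; ÷ 100.1 = 175.6 mol Ca²⁺.
Mass: 175.6 × 147 = 25,810 g.

25.8 kg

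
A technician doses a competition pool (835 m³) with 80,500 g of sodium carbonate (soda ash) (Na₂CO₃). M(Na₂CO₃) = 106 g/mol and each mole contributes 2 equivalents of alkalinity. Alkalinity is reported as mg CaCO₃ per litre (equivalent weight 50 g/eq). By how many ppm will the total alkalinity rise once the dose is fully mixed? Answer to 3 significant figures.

91.0 ppm

Volume: 835 m³ = 835,000 L.
Moles of Na₂CO₃: 80,500 g ÷ 106 g/mol = 759.4 mol → 1519 eq of alkalinity.
As CaCO₃: 1519 eq × 50 g/eq = 75,940 g.
Rise: 75,940 g / 835,000 L × 1000 = 90.95 mg/L.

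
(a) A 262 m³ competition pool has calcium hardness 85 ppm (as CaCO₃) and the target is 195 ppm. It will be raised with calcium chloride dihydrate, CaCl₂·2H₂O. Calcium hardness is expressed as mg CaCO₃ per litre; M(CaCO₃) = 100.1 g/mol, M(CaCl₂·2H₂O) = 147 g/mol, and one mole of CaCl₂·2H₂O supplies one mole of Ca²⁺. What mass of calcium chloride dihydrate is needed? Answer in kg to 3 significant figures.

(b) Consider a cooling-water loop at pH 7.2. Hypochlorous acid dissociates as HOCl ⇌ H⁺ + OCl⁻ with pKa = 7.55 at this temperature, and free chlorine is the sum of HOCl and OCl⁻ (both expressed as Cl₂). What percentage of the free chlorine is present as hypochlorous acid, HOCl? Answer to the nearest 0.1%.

(a) 42.3 kg; (b) 69.1%

(a) Volume: 262 m³ = 262,000 L.
(a) Hardness to add: (195 − 85) = 110 mg/L as CaCO₃ × 262,000 L = 28,820 g as CaCO₃.
(a) Moles of Ca²⁺ (1 mol Ca²⁺ ≡ 1 mol CaCO₃): 28,820 / 100.1 g/mol = 287.9 mol.
(a) Mass of CaCl₂·2H₂O: 287.9 × 147 = 42,320 g.

(b) [OCl⁻]/[HOCl] = 10^(pH − pKa) = 10^(7.2 − 7.55) = 10^-0.35 = 0.4467.
(b) Fraction as HOCl = 1 / (1 + 0.4467) = 0.6912.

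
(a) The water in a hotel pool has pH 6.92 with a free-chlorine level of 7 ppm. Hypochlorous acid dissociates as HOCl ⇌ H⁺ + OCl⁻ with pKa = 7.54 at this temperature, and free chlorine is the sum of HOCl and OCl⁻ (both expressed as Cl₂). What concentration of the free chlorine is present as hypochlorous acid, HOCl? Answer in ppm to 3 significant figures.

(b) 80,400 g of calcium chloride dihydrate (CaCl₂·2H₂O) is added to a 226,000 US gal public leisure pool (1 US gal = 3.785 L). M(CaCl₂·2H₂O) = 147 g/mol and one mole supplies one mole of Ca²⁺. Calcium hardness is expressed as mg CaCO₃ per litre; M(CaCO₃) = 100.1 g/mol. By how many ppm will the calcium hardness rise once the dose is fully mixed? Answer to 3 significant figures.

(a) 5.65 ppm; (b) 64.0 ppm

(a) [OCl⁻]/[HOCl] = 10^(pH − pKa) = 10^(6.92 − 7.54) = 10^-0.62 = 0.2399.
(a) Fraction as HOCl = 1 / (1 + 0.2399) = 0.8065.
(a) HOCl = 0.8065 × 7 ppm = 5.646 ppm.

(b) Volume: 226,000 US gal × 3.785 L/gal = 855,410 L.
(b) Moles of Ca²⁺: 80,400 g ÷ 147 g/mol = 546.9 mol.
(b) As CaCO₃: 546.9 mol × 100.1 g/mol = 54,750 g.
(b) Rise: 54,750 g / 855,410 L × 1000 = 64 mg/L.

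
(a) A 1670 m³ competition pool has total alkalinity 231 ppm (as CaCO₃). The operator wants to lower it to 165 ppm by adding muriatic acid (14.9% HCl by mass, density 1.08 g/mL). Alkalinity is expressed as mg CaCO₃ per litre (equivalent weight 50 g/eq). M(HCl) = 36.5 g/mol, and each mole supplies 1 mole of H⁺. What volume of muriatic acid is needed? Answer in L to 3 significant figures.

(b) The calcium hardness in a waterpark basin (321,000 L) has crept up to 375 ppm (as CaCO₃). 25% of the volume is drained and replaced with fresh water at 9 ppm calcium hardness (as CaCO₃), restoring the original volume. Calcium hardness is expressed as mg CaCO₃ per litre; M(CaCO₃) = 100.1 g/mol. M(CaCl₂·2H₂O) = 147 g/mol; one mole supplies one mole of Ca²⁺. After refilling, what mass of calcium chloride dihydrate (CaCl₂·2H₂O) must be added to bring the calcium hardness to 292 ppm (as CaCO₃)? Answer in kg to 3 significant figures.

(a) Volume: 1670 m³ = 1,670,000 L.
(a) Alkalinity to neutralize: (231 − 165) = 66 mg/L as CaCO₃ × 1,670,000 L = 110,200 g as CaCO₃.
(a) Equivalents of H⁺ required: 110,200 ÷ 50 g/eq = 2204 eq = 2204 mol HCl.
(a) Mass of HCl: 2204 × 36.5 = 80,460 g.
(a) Mass of 14.9% solution: 80,460 / 0.149 = 540,000 g.
(a) Volume: 540,000 g ÷ 1.08 g/mL = 500,000 mL.

(b) After draining 25% and refilling: 375 × 0.75 + 9 × 0.25 = 283.5 ppm.
(b) Deficit to target: 292 − 283.5 = 8.5 mg/L.
(b) As CaCO₃: 8.5 mg/L × 321,000 L = 2728 g; ÷ 100.1 = 27.26 mol Ca²⁺.
(b) Mass: 27.26 × 147 = 4007 g.

(a) 500 L; (b) 4.01 kg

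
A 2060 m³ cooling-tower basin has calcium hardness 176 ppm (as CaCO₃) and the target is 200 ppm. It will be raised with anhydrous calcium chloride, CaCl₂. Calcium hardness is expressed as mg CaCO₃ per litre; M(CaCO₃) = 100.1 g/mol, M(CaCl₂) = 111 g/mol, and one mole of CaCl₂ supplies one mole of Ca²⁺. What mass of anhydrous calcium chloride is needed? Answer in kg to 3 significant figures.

54.8 kg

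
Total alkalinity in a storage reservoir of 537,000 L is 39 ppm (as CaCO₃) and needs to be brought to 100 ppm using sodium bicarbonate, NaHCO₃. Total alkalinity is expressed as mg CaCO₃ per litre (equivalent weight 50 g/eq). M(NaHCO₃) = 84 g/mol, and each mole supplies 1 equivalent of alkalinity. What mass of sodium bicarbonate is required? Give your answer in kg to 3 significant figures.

Alkalinity to add: (100 − 39) = 61 mg/L as CaCO₃ × 537,000 L = 32,760 g as CaCO₃.
Equivalents: 32,760 g ÷ 50 g/eq = 655.1 eq.
NaHCO₃ supplies 1 eq per mole → 655.1 mol.
Mass: 655.1 mol × 84 g/mol = 55,030 g.

55.0 kg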